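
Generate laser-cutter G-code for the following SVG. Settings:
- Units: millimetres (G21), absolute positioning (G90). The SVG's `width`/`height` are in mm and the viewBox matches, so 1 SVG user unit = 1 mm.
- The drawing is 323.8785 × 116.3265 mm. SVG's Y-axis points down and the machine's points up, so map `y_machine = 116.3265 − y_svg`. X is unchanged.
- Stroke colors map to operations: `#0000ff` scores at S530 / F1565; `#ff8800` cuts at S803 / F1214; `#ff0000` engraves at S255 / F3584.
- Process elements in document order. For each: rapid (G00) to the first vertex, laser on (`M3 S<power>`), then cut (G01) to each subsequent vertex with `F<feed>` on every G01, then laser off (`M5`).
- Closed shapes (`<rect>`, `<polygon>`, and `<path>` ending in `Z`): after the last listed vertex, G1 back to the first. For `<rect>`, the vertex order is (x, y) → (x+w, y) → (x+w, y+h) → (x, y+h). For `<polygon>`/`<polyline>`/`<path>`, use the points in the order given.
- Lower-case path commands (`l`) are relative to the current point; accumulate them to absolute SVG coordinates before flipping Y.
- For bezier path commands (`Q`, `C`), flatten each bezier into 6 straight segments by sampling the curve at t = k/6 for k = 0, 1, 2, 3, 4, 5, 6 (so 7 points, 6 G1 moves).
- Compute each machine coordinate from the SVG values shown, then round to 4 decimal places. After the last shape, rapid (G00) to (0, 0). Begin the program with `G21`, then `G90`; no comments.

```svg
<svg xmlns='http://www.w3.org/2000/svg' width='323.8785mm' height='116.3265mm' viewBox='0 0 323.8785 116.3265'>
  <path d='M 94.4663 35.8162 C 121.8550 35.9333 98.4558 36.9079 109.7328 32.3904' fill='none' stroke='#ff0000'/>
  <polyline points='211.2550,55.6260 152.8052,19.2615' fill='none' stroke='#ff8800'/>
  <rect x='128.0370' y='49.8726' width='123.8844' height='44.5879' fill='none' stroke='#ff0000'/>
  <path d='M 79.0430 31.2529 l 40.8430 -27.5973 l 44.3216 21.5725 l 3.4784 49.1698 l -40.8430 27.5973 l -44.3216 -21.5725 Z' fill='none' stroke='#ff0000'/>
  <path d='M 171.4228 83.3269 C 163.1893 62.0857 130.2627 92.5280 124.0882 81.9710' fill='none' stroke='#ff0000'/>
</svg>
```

viewBox `0 0 323.8785 116.3265` with mm width/height → 1 unit = 1 mm. Flip: y_m = 116.3265 − y_svg.

**Shape 1** — `<path>` cubic bezier, stroke `#ff0000` → engrave (S255, F3584). Control points (SVG): P0=(94.4663,35.8162), P1=(121.8550,35.9333), P2=(98.4558,36.9079), P3=(109.7328,32.3904); sampled at t=k/6. Machine vertices: (94.4663,80.5103) → (104.3240,80.4097) → (108.0910,80.3425) → (108.1414,80.4852) → (106.8492,81.0141) → (106.5883,82.1056) → (109.7328,83.9361). Open path.

**Shape 2** — `<polyline>` line segment, stroke `#ff8800` → cut (S803, F1214). Machine vertices: (211.2550,60.7005) → (152.8052,97.0650). Open path.

**Shape 3** — `<rect>` rectangle, stroke `#ff0000` → engrave (S255, F3584). Machine vertices: (128.0370,66.4539) → (251.9214,66.4539) → (251.9214,21.8660) → (128.0370,21.8660) → (128.0370,66.4539). Closed: final G1 returns to the first vertex.

**Shape 4** — `<path>` regular polygon, stroke `#ff0000` → engrave (S255, F3584). Machine vertices: (79.0430,85.0736) → (119.8860,112.6709) → (164.2076,91.0984) → (167.6860,41.9286) → (126.8430,14.3313) → (82.5214,35.9038) → (79.0430,85.0736). Closed: final G1 returns to the first vertex.

**Shape 5** — `<path>` cubic bezier, stroke `#ff0000` → engrave (S255, F3584). Control points (SVG): P0=(171.4228,83.3269), P1=(163.1893,62.0857), P2=(130.2627,92.5280), P3=(124.0882,81.9710); sampled at t=k/6. Machine vertices: (171.4228,32.9996) → (165.4865,39.7423) → (156.8636,40.4457) → (146.9834,37.6841) → (137.2747,34.0322) → (129.1666,32.0645) → (124.0882,34.3555). Open path.

G21
G90
G00 X94.4663 Y80.5103
M3 S255
G01 X104.3240 Y80.4097 F3584
G01 X108.0910 Y80.3425 F3584
G01 X108.1414 Y80.4852 F3584
G01 X106.8492 Y81.0141 F3584
G01 X106.5883 Y82.1056 F3584
G01 X109.7328 Y83.9361 F3584
M5
G00 X211.2550 Y60.7005
M3 S803
G01 X152.8052 Y97.0650 F1214
M5
G00 X128.0370 Y66.4539
M3 S255
G01 X251.9214 Y66.4539 F3584
G01 X251.9214 Y21.8660 F3584
G01 X128.0370 Y21.8660 F3584
G01 X128.0370 Y66.4539 F3584
M5
G00 X79.0430 Y85.0736
M3 S255
G01 X119.8860 Y112.6709 F3584
G01 X164.2076 Y91.0984 F3584
G01 X167.6860 Y41.9286 F3584
G01 X126.8430 Y14.3313 F3584
G01 X82.5214 Y35.9038 F3584
G01 X79.0430 Y85.0736 F3584
M5
G00 X171.4228 Y32.9996
M3 S255
G01 X165.4865 Y39.7423 F3584
G01 X156.8636 Y40.4457 F3584
G01 X146.9834 Y37.6841 F3584
G01 X137.2747 Y34.0322 F3584
G01 X129.1666 Y32.0645 F3584
G01 X124.0882 Y34.3555 F3584
M5
G00 X0.0000 Y0.0000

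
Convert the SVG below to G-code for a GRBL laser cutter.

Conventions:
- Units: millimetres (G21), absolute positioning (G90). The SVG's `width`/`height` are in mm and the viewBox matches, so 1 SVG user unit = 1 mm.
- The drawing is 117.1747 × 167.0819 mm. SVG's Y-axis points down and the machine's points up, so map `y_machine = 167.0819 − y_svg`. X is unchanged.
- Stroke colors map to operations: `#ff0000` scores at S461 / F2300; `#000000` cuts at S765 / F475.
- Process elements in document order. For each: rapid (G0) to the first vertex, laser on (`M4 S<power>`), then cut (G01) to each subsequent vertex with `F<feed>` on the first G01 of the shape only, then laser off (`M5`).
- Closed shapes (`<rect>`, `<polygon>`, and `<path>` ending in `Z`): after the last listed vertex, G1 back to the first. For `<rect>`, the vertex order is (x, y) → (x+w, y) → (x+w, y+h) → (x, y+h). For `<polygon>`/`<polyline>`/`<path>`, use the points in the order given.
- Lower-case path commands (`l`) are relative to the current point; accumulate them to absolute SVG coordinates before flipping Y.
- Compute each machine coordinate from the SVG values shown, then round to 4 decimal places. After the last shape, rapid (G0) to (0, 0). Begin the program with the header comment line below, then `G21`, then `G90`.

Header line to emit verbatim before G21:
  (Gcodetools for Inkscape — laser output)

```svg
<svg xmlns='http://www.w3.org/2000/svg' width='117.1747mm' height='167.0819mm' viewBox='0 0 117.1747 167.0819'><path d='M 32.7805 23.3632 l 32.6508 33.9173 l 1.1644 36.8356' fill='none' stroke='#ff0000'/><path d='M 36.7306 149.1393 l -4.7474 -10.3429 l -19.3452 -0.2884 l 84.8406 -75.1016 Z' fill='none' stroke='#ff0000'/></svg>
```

viewBox `0 0 117.1747 167.0819` with mm width/height → 1 unit = 1 mm. Flip: y_m = 167.0819 − y_svg.

**Shape 1** — `<path>` open polyline, stroke `#ff0000` → score (S461, F2300). Machine vertices: (32.7805,143.7187) → (65.4313,109.8014) → (66.5957,72.9658). Open path.

**Shape 2** — `<path>` closed polygon, stroke `#ff0000` → score (S461, F2300). Machine vertices: (36.7306,17.9426) → (31.9832,28.2855) → (12.6380,28.5739) → (97.4786,103.6755) → (36.7306,17.9426). Closed: final G1 returns to the first vertex.

(Gcodetools for Inkscape — laser output)
G21
G90
G0 X32.7805 Y143.7187
M4 S461
G01 X65.4313 Y109.8014 F2300
G01 X66.5957 Y72.9658
M5
G0 X36.7306 Y17.9426
M4 S461
G01 X31.9832 Y28.2855 F2300
G01 X12.6380 Y28.5739
G01 X97.4786 Y103.6755
G01 X36.7306 Y17.9426
M5
G0 X0.0000 Y0.0000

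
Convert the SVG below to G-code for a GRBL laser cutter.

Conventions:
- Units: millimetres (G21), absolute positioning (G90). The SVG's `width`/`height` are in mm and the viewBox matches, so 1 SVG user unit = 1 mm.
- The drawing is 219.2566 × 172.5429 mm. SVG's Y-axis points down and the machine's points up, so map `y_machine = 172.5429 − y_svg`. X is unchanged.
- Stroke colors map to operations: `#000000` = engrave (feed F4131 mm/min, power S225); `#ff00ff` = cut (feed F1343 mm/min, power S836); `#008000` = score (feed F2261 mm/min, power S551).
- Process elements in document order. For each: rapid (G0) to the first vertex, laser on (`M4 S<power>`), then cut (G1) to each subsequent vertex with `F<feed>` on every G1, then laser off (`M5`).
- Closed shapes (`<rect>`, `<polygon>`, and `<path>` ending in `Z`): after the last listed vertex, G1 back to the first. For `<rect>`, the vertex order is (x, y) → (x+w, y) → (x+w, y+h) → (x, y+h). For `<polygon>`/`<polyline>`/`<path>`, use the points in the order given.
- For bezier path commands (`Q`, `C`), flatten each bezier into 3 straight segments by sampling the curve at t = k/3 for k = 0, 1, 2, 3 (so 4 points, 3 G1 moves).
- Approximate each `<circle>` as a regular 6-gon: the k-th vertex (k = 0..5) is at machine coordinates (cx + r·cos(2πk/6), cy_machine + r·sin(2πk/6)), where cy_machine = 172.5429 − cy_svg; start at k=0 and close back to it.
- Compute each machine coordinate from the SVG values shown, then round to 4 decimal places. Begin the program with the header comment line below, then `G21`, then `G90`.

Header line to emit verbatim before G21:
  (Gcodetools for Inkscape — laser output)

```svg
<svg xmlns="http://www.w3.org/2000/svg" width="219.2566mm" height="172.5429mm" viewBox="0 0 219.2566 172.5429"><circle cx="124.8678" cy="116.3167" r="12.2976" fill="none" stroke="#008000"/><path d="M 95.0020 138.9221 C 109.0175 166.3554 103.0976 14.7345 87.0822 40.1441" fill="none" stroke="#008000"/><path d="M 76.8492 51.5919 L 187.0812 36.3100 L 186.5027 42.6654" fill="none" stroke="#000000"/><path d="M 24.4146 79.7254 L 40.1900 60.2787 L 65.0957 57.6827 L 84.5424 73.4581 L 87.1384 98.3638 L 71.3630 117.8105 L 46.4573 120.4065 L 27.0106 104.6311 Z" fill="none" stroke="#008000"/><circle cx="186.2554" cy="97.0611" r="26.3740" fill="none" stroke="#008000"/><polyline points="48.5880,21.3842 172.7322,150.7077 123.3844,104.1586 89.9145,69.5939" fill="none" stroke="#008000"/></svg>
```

viewBox `0 0 219.2566 172.5429` with mm width/height → 1 unit = 1 mm. Flip: y_m = 172.5429 − y_svg.

**Shape 1** — `<circle>` circle, stroke `#008000` → score (S551, F2261). Machine vertices: (137.1654,56.2262) → (131.0166,66.8762) → (118.7190,66.8762) → (112.5702,56.2262) → (118.7190,45.5762) → (131.0166,45.5762) → (137.1654,56.2262). Closed: final G1 returns to the first vertex.

**Shape 2** — `<path>` cubic bezier, stroke `#008000` → score (S551, F2261). Control points (SVG): P0=(95.0020,138.9221), P1=(109.0175,166.3554), P2=(103.0976,14.7345), P3=(87.0822,40.1441); sampled at t=k/3. Machine vertices: (95.0020,33.6208) → (102.7368,52.6839) → (99.3680,111.9866) → (87.0822,132.3988). Open path.

**Shape 3** — `<path>` open polyline, stroke `#000000` → engrave (S225, F4131). Machine vertices: (76.8492,120.9510) → (187.0812,136.2329) → (186.5027,129.8775). Open path.

**Shape 4** — `<path>` regular polygon, stroke `#008000` → score (S551, F2261). Machine vertices: (24.4146,92.8175) → (40.1900,112.2642) → (65.0957,114.8602) → (84.5424,99.0848) → (87.1384,74.1791) → (71.3630,54.7324) → (46.4573,52.1364) → (27.0106,67.9118) → (24.4146,92.8175). Closed: final G1 returns to the first vertex.

**Shape 5** — `<circle>` circle, stroke `#008000` → score (S551, F2261). Machine vertices: (212.6294,75.4818) → (199.4424,98.3224) → (173.0684,98.3224) → (159.8814,75.4818) → (173.0684,52.6412) → (199.4424,52.6412) → (212.6294,75.4818). Closed: final G1 returns to the first vertex.

**Shape 6** — `<polyline>` open polyline, stroke `#008000` → score (S551, F2261). Machine vertices: (48.5880,151.1587) → (172.7322,21.8352) → (123.3844,68.3843) → (89.9145,102.9490). Open path.

(Gcodetools for Inkscape — laser output)
G21
G90
G0 X137.1654 Y56.2262
M4 S551
G1 X131.0166 Y66.8762 F2261
G1 X118.7190 Y66.8762 F2261
G1 X112.5702 Y56.2262 F2261
G1 X118.7190 Y45.5762 F2261
G1 X131.0166 Y45.5762 F2261
G1 X137.1654 Y56.2262 F2261
M5
G0 X95.0020 Y33.6208
M4 S551
G1 X102.7368 Y52.6839 F2261
G1 X99.3680 Y111.9866 F2261
G1 X87.0822 Y132.3988 F2261
M5
G0 X76.8492 Y120.9510
M4 S225
G1 X187.0812 Y136.2329 F4131
G1 X186.5027 Y129.8775 F4131
M5
G0 X24.4146 Y92.8175
M4 S551
G1 X40.1900 Y112.2642 F2261
G1 X65.0957 Y114.8602 F2261
G1 X84.5424 Y99.0848 F2261
G1 X87.1384 Y74.1791 F2261
G1 X71.3630 Y54.7324 F2261
G1 X46.4573 Y52.1364 F2261
G1 X27.0106 Y67.9118 F2261
G1 X24.4146 Y92.8175 F2261
M5
G0 X212.6294 Y75.4818
M4 S551
G1 X199.4424 Y98.3224 F2261
G1 X173.0684 Y98.3224 F2261
G1 X159.8814 Y75.4818 F2261
G1 X173.0684 Y52.6412 F2261
G1 X199.4424 Y52.6412 F2261
G1 X212.6294 Y75.4818 F2261
M5
G0 X48.5880 Y151.1587
M4 S551
G1 X172.7322 Y21.8352 F2261
G1 X123.3844 Y68.3843 F2261
G1 X89.9145 Y102.9490 F2261
M5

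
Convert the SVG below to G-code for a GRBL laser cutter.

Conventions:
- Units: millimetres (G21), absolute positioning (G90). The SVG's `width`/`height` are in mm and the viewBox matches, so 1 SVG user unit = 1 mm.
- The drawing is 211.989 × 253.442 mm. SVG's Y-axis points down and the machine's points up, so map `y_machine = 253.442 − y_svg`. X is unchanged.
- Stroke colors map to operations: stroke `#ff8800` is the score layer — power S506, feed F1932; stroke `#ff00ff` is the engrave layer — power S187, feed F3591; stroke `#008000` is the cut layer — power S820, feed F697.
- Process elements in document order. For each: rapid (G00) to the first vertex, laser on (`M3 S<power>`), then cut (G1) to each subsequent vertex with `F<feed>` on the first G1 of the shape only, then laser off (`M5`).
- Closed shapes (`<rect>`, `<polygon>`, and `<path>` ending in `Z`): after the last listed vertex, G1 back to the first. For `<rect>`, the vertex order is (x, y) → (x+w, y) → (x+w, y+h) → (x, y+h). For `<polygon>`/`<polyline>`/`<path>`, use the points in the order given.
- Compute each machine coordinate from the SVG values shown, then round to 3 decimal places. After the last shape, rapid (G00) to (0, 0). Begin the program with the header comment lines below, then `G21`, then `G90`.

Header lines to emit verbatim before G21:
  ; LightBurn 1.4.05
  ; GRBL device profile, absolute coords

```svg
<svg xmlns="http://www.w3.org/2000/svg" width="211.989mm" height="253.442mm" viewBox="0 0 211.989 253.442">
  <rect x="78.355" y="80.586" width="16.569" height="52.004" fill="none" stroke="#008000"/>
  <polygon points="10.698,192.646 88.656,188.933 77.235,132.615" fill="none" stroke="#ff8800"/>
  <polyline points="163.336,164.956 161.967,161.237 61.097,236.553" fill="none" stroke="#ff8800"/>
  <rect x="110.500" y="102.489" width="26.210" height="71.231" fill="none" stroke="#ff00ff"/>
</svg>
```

viewBox `0 0 211.989 253.442` with mm width/height → 1 unit = 1 mm. Flip: y_m = 253.442 − y_svg.

**Shape 1** — `<rect>` rectangle, stroke `#008000` → cut (S820, F697). Machine vertices: (78.355,172.856) → (94.924,172.856) → (94.924,120.852) → (78.355,120.852) → (78.355,172.856). Closed: final G1 returns to the first vertex.

**Shape 2** — `<polygon>` closed polygon, stroke `#ff8800` → score (S506, F1932). Machine vertices: (10.698,60.796) → (88.656,64.509) → (77.235,120.827) → (10.698,60.796). Closed: final G1 returns to the first vertex.

**Shape 3** — `<polyline>` open polyline, stroke `#ff8800` → score (S506, F1932). Machine vertices: (163.336,88.486) → (161.967,92.205) → (61.097,16.889). Open path.

**Shape 4** — `<rect>` rectangle, stroke `#ff00ff` → engrave (S187, F3591). Machine vertices: (110.500,150.953) → (136.710,150.953) → (136.710,79.722) → (110.500,79.722) → (110.500,150.953). Closed: final G1 returns to the first vertex.

; LightBurn 1.4.05
; GRBL device profile, absolute coords
G21
G90
G00 X78.355 Y172.856
M3 S820
G1 X94.924 Y172.856 F697
G1 X94.924 Y120.852
G1 X78.355 Y120.852
G1 X78.355 Y172.856
M5
G00 X10.698 Y60.796
M3 S506
G1 X88.656 Y64.509 F1932
G1 X77.235 Y120.827
G1 X10.698 Y60.796
M5
G00 X163.336 Y88.486
M3 S506
G1 X161.967 Y92.205 F1932
G1 X61.097 Y16.889
M5
G00 X110.500 Y150.953
M3 S187
G1 X136.710 Y150.953 F3591
G1 X136.710 Y79.722
G1 X110.500 Y79.722
G1 X110.500 Y150.953
M5
G00 X0.000 Y0.000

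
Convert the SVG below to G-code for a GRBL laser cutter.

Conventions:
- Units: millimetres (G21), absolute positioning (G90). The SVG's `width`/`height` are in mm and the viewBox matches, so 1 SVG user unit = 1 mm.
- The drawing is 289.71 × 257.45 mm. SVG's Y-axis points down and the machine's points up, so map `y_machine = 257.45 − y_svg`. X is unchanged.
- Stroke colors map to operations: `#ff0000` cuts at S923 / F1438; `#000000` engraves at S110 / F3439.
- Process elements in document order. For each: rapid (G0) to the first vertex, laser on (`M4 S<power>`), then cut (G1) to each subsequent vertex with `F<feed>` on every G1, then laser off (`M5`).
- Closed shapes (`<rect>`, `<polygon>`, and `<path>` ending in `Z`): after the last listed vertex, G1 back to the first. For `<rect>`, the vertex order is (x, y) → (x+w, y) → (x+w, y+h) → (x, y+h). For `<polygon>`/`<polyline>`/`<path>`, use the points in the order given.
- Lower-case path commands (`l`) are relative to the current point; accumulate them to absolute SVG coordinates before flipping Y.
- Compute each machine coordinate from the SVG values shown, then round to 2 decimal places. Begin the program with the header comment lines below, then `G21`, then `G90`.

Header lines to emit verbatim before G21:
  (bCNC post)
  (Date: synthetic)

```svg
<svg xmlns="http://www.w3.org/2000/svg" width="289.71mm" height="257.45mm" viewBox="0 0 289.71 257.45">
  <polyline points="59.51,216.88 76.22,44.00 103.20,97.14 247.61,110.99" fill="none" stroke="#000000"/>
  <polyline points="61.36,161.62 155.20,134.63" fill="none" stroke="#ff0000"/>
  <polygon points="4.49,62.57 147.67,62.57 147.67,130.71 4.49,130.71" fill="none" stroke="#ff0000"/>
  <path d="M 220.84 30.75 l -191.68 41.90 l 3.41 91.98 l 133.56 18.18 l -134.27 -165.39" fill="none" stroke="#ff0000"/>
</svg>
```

(bCNC post)
(Date: synthetic)
G21
G90
G0 X59.51 Y40.57
M4 S110
G1 X76.22 Y213.45 F3439
G1 X103.20 Y160.31 F3439
G1 X247.61 Y146.46 F3439
M5
G0 X61.36 Y95.83
M4 S923
G1 X155.20 Y122.82 F1438
M5
G0 X4.49 Y194.88
M4 S923
G1 X147.67 Y194.88 F1438
G1 X147.67 Y126.74 F1438
G1 X4.49 Y126.74 F1438
G1 X4.49 Y194.88 F1438
M5
G0 X220.84 Y226.70
M4 S923
G1 X29.16 Y184.80 F1438
G1 X32.57 Y92.82 F1438
G1 X166.13 Y74.64 F1438
G1 X31.86 Y240.03 F1438
M5

1 u = 1 mm; y_m = 257.45 − y.

[1] `<polyline>` open polyline, #000000→engrave S110 F3439: (59.51,40.57) → (76.22,213.45) → (103.20,160.31) → (247.61,146.46)

[2] `<polyline>` line segment, #ff0000→cut S923 F1438: (61.36,95.83) → (155.20,122.82)

[3] `<polygon>` rectangle, #ff0000→cut S923 F1438: (4.49,194.88) → (147.67,194.88) → (147.67,126.74) → (4.49,126.74) → (4.49,194.88) (closed)

[4] `<path>` open polyline, #ff0000→cut S923 F1438: (220.84,226.70) → (29.16,184.80) → (32.57,92.82) → (166.13,74.64) → (31.86,240.03)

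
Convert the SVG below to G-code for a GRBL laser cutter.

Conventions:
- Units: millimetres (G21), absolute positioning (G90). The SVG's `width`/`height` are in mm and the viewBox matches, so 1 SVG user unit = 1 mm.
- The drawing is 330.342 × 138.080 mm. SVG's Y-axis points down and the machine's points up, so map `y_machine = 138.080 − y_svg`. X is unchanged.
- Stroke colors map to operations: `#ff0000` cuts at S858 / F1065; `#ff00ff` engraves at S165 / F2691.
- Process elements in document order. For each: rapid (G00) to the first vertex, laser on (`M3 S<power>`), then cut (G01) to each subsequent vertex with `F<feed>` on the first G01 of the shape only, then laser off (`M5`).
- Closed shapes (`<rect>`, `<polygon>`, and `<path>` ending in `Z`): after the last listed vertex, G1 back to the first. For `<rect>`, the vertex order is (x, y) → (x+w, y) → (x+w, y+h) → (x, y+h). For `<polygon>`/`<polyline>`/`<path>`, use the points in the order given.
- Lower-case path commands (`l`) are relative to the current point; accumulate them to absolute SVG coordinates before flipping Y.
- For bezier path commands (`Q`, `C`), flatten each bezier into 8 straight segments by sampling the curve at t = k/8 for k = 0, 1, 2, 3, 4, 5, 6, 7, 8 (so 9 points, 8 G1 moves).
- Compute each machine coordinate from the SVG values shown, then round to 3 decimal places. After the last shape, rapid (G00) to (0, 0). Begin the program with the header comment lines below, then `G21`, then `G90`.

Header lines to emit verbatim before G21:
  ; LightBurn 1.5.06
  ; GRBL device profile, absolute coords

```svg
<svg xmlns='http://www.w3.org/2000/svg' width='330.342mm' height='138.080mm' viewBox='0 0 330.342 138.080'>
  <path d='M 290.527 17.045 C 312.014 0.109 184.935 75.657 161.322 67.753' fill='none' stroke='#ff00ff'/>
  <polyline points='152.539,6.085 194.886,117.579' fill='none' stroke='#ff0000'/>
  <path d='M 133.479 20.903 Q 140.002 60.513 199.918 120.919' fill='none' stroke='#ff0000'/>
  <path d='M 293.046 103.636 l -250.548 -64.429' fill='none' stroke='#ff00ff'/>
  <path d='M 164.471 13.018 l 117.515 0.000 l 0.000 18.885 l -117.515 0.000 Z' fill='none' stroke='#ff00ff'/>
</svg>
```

; LightBurn 1.5.06
; GRBL device profile, absolute coords
G21
G90
G00 X290.527 Y121.035
M3 S165
G01 X292.113 Y123.394 F2691
G01 X282.724 Y119.145
G01 X265.314 Y110.349
G01 X242.837 Y99.068
G01 X218.246 Y87.363
G01 X194.494 Y77.297
G01 X174.535 Y70.931
G01 X161.322 Y70.327
M5
G00 X152.539 Y131.995
M3 S858
G01 X194.886 Y20.501 F1065
M5
G00 X133.479 Y117.177
M3 S858
G01 X135.944 Y106.950 F1065
G01 X140.078 Y96.072
G01 X145.880 Y84.545
G01 X153.350 Y72.368
G01 X162.489 Y59.541
G01 X173.297 Y46.064
G01 X185.773 Y31.938
G01 X199.918 Y17.161
M5
G00 X293.046 Y34.444
M3 S165
G01 X42.498 Y98.873 F2691
M5
G00 X164.471 Y125.062
M3 S165
G01 X281.986 Y125.062 F2691
G01 X281.986 Y106.177
G01 X164.471 Y106.177
G01 X164.471 Y125.062
M5
G00 X0.000 Y0.000

Since the viewBox matches the mm dimensions, user units are millimetres directly. The only transform is the Y-flip y_m = 138.080 − y_svg.

Shape 1 is a cubic bezier drawn with `<path>`. Its stroke #ff00ff means engrave at S165, F2691. After flipping Y the toolpath is (290.527,121.035) → (292.113,123.394) → (282.724,119.145) → (265.314,110.349) → (242.837,99.068) → (218.246,87.363) → (194.494,77.297) → (174.535,70.931) → (161.322,70.327).

Shape 2 is a line segment drawn with `<polyline>`. Its stroke #ff0000 means cut at S858, F1065. After flipping Y the toolpath is (152.539,131.995) → (194.886,20.501).

Shape 3 is a quadratic bezier drawn with `<path>`. Its stroke #ff0000 means cut at S858, F1065. After flipping Y the toolpath is (133.479,117.177) → (135.944,106.950) → (140.078,96.072) → (145.880,84.545) → (153.350,72.368) → (162.489,59.541) → (173.297,46.064) → (185.773,31.938) → (199.918,17.161).

Shape 4 is a line segment drawn with `<path>`. Its stroke #ff00ff means engrave at S165, F2691. After flipping Y the toolpath is (293.046,34.444) → (42.498,98.873).

Shape 5 is a rectangle drawn with `<path>`. Its stroke #ff00ff means engrave at S165, F2691. After flipping Y the toolpath is (164.471,125.062) → (281.986,125.062) → (281.986,106.177) → (164.471,106.177) → (164.471,125.062), returning to the start.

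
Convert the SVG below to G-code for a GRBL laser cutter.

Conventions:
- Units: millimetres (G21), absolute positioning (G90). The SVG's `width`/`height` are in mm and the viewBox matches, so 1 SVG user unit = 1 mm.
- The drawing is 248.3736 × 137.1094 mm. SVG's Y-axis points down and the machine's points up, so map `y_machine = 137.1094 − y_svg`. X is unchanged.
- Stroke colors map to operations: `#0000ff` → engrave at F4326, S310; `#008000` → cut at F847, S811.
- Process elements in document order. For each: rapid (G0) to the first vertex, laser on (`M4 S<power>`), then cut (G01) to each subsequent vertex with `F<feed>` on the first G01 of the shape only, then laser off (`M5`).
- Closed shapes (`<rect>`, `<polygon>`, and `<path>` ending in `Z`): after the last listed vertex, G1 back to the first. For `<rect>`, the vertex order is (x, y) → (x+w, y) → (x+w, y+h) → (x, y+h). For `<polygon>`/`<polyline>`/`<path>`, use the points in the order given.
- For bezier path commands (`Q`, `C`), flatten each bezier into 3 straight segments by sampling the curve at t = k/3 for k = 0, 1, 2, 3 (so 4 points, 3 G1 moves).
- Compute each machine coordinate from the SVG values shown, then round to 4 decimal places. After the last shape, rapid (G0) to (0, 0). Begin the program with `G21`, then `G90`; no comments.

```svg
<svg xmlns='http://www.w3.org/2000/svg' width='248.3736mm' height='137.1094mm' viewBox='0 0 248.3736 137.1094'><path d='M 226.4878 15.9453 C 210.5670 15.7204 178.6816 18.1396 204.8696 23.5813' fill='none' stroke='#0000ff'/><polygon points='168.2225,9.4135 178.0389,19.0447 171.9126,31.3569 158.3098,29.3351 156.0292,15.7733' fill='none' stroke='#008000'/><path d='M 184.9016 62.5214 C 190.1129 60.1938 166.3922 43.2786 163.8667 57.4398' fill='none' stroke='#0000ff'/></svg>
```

Since the viewBox matches the mm dimensions, user units are millimetres directly. The only transform is the Y-flip y_m = 137.1094 − y_svg.

Shape 1 is a cubic bezier drawn with `<path>`. Its stroke #0000ff means engrave at S310, F4326. After flipping Y the toolpath is (226.4878,121.1641) → (207.9876,120.4936) → (195.2973,117.9763) → (204.8696,113.5281).

Shape 2 is a regular polygon drawn with `<polygon>`. Its stroke #008000 means cut at S811, F847. After flipping Y the toolpath is (168.2225,127.6959) → (178.0389,118.0647) → (171.9126,105.7525) → (158.3098,107.7743) → (156.0292,121.3361) → (168.2225,127.6959), returning to the start.

Shape 3 is a cubic bezier drawn with `<path>`. Its stroke #0000ff means engrave at S310, F4326. After flipping Y the toolpath is (184.9016,74.5880) → (182.3255,80.0869) → (171.6007,85.1633) → (163.8667,79.6696).

G21
G90
G0 X226.4878 Y121.1641
M4 S310
G01 X207.9876 Y120.4936 F4326
G01 X195.2973 Y117.9763
G01 X204.8696 Y113.5281
M5
G0 X168.2225 Y127.6959
M4 S811
G01 X178.0389 Y118.0647 F847
G01 X171.9126 Y105.7525
G01 X158.3098 Y107.7743
G01 X156.0292 Y121.3361
G01 X168.2225 Y127.6959
M5
G0 X184.9016 Y74.5880
M4 S310
G01 X182.3255 Y80.0869 F4326
G01 X171.6007 Y85.1633
G01 X163.8667 Y79.6696
M5
G0 X0.0000 Y0.0000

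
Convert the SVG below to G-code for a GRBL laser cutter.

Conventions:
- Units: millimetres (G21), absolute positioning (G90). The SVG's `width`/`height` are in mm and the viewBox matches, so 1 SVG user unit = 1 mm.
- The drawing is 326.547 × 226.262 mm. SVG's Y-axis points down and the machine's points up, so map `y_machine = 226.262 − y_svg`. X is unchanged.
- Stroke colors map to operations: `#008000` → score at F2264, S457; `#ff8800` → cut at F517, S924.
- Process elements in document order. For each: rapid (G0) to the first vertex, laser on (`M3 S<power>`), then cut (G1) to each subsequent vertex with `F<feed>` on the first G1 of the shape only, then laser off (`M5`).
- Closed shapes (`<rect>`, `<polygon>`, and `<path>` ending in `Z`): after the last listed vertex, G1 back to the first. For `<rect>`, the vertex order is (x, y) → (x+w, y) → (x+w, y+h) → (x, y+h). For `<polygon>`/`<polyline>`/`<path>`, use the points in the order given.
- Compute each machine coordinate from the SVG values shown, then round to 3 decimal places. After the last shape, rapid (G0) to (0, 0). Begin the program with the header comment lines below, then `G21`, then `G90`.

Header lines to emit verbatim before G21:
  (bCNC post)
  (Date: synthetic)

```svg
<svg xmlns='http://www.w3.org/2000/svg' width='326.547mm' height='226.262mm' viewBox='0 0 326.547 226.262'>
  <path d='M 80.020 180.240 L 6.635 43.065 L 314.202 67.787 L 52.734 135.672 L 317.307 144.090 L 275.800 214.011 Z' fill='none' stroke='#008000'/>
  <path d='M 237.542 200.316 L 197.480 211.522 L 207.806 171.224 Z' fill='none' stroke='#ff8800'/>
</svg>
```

(bCNC post)
(Date: synthetic)
G21
G90
G0 X80.020 Y46.022
M3 S457
G1 X6.635 Y183.197 F2264
G1 X314.202 Y158.475
G1 X52.734 Y90.590
G1 X317.307 Y82.172
G1 X275.800 Y12.251
G1 X80.020 Y46.022
M5
G0 X237.542 Y25.946
M3 S924
G1 X197.480 Y14.740 F517
G1 X207.806 Y55.038
G1 X237.542 Y25.946
M5
G0 X0.000 Y0.000

1 u = 1 mm; y_m = 226.262 − y.

[1] `<path>` closed polygon, #008000→score S457 F2264: (80.020,46.022) → (6.635,183.197) → (314.202,158.475) → (52.734,90.590) → (317.307,82.172) → (275.800,12.251) → (80.020,46.022) (closed)

[2] `<path>` regular polygon, #ff8800→cut S924 F517: (237.542,25.946) → (197.480,14.740) → (207.806,55.038) → (237.542,25.946) (closed)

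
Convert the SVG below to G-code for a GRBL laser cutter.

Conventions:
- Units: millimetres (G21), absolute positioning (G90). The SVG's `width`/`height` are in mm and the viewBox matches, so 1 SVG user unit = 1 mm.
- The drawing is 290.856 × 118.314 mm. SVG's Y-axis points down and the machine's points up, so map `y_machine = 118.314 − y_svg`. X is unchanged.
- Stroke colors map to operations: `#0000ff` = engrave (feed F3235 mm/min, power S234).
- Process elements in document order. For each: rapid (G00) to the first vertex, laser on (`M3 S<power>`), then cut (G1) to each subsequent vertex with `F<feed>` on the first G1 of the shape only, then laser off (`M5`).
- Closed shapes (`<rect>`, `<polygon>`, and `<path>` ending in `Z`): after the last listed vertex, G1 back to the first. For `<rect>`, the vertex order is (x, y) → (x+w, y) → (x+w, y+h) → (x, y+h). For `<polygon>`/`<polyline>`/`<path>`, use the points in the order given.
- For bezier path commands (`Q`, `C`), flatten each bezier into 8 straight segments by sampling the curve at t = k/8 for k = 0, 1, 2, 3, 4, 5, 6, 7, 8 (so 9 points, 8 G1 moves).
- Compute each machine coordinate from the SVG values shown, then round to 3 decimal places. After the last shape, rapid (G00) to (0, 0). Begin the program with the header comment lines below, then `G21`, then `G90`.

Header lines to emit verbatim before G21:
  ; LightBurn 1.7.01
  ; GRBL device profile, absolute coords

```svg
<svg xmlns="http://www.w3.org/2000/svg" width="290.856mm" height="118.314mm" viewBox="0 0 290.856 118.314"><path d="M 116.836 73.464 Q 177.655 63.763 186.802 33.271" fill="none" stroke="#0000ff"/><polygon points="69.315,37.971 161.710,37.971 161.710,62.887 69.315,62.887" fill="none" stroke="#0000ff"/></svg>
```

; LightBurn 1.7.01
; GRBL device profile, absolute coords
G21
G90
G00 X116.836 Y44.850
M3 S234
G1 X131.233 Y47.600 F3235
G1 X144.016 Y51.000
G1 X155.184 Y55.049
G1 X164.737 Y59.749
G1 X172.675 Y65.098
G1 X178.999 Y71.096
G1 X183.708 Y77.745
G1 X186.802 Y85.043
M5
G00 X69.315 Y80.343
M3 S234
G1 X161.710 Y80.343 F3235
G1 X161.710 Y55.427
G1 X69.315 Y55.427
G1 X69.315 Y80.343
M5
G00 X0.000 Y0.000

1 u = 1 mm; y_m = 118.314 − y.

[1] `<path>` quadratic bezier, #0000ff→engrave S234 F3235: (116.836,44.850) → (131.233,47.600) → (144.016,51.000) → (155.184,55.049) → (164.737,59.749) → (172.675,65.098) → (178.999,71.096) → (183.708,77.745) → (186.802,85.043)

[2] `<polygon>` rectangle, #0000ff→engrave S234 F3235: (69.315,80.343) → (161.710,80.343) → (161.710,55.427) → (69.315,55.427) → (69.315,80.343) (closed)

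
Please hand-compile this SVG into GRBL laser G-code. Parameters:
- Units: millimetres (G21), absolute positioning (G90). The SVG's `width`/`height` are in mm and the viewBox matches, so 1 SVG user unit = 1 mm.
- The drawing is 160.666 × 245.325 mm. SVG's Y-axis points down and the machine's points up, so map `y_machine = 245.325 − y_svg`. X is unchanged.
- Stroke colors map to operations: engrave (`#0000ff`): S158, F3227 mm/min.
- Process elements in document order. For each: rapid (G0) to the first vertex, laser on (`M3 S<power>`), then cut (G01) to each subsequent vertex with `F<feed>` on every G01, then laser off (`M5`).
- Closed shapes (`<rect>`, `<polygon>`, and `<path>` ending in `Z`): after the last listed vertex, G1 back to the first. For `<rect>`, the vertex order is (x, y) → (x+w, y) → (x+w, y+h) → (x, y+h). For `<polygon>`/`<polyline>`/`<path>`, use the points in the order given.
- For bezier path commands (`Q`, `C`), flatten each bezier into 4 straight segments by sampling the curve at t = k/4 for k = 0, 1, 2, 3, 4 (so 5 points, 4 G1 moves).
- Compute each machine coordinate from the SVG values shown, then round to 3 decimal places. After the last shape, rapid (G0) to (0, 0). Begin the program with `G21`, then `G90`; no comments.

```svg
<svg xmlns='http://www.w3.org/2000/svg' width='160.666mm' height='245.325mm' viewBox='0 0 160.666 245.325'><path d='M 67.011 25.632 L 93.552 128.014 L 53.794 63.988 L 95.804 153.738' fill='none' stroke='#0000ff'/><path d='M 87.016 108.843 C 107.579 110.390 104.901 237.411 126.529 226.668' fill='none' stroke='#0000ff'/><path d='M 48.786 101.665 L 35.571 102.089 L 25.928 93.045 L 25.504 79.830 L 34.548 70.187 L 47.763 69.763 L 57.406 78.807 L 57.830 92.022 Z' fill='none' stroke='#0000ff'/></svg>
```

Since the viewBox matches the mm dimensions, user units are millimetres directly. The only transform is the Y-flip y_m = 245.325 − y_svg.

Shape 1 is a open polyline drawn with `<path>`. Its stroke #0000ff means engrave at S158, F3227. After flipping Y the toolpath is (67.011,219.693) → (93.552,117.311) → (53.794,181.337) → (95.804,91.587).

Shape 2 is a cubic bezier drawn with `<path>`. Its stroke #0000ff means engrave at S158, F3227. After flipping Y the toolpath is (87.016,136.482) → (98.823,115.908) → (106.373,72.961) → (114.122,32.317) → (126.529,18.657).

Shape 3 is a regular polygon drawn with `<path>`. Its stroke #0000ff means engrave at S158, F3227. After flipping Y the toolpath is (48.786,143.660) → (35.571,143.236) → (25.928,152.280) → (25.504,165.495) → (34.548,175.138) → (47.763,175.562) → (57.406,166.518) → (57.830,153.303) → (48.786,143.660), returning to the start.

G21
G90
G0 X67.011 Y219.693
M3 S158
G01 X93.552 Y117.311 F3227
G01 X53.794 Y181.337 F3227
G01 X95.804 Y91.587 F3227
M5
G0 X87.016 Y136.482
M3 S158
G01 X98.823 Y115.908 F3227
G01 X106.373 Y72.961 F3227
G01 X114.122 Y32.317 F3227
G01 X126.529 Y18.657 F3227
M5
G0 X48.786 Y143.660
M3 S158
G01 X35.571 Y143.236 F3227
G01 X25.928 Y152.280 F3227
G01 X25.504 Y165.495 F3227
G01 X34.548 Y175.138 F3227
G01 X47.763 Y175.562 F3227
G01 X57.406 Y166.518 F3227
G01 X57.830 Y153.303 F3227
G01 X48.786 Y143.660 F3227
M5
G0 X0.000 Y0.000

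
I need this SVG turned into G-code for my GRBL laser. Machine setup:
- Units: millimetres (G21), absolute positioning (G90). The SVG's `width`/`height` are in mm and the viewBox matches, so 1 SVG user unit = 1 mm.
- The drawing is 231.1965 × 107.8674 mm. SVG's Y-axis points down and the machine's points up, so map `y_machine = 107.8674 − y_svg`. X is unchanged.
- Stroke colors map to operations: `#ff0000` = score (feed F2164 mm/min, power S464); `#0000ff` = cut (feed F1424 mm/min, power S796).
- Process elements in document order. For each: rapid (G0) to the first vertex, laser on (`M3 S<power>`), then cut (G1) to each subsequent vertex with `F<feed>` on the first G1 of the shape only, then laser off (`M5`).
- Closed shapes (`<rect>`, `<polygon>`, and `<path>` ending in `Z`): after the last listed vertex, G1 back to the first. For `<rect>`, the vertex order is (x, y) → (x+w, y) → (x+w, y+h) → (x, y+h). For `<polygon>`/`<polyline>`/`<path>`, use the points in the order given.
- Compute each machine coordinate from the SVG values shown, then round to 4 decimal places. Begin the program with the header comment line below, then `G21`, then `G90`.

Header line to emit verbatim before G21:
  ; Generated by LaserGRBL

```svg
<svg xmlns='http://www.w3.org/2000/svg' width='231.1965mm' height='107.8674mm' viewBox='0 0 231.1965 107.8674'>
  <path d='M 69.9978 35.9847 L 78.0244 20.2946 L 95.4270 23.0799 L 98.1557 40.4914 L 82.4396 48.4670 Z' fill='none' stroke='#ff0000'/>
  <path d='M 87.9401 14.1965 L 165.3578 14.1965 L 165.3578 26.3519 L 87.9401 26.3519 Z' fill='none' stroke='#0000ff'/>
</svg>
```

viewBox `0 0 231.1965 107.8674` with mm width/height → 1 unit = 1 mm. Flip: y_m = 107.8674 − y_svg.

**Shape 1** — `<path>` regular polygon, stroke `#ff0000` → score (S464, F2164). Machine vertices: (69.9978,71.8827) → (78.0244,87.5728) → (95.4270,84.7875) → (98.1557,67.3760) → (82.4396,59.4004) → (69.9978,71.8827). Closed: final G1 returns to the first vertex.

**Shape 2** — `<path>` rectangle, stroke `#0000ff` → cut (S796, F1424). Machine vertices: (87.9401,93.6709) → (165.3578,93.6709) → (165.3578,81.5155) → (87.9401,81.5155) → (87.9401,93.6709). Closed: final G1 returns to the first vertex.

; Generated by LaserGRBL
G21
G90
G0 X69.9978 Y71.8827
M3 S464
G1 X78.0244 Y87.5728 F2164
G1 X95.4270 Y84.7875
G1 X98.1557 Y67.3760
G1 X82.4396 Y59.4004
G1 X69.9978 Y71.8827
M5
G0 X87.9401 Y93.6709
M3 S796
G1 X165.3578 Y93.6709 F1424
G1 X165.3578 Y81.5155
G1 X87.9401 Y81.5155
G1 X87.9401 Y93.6709
M5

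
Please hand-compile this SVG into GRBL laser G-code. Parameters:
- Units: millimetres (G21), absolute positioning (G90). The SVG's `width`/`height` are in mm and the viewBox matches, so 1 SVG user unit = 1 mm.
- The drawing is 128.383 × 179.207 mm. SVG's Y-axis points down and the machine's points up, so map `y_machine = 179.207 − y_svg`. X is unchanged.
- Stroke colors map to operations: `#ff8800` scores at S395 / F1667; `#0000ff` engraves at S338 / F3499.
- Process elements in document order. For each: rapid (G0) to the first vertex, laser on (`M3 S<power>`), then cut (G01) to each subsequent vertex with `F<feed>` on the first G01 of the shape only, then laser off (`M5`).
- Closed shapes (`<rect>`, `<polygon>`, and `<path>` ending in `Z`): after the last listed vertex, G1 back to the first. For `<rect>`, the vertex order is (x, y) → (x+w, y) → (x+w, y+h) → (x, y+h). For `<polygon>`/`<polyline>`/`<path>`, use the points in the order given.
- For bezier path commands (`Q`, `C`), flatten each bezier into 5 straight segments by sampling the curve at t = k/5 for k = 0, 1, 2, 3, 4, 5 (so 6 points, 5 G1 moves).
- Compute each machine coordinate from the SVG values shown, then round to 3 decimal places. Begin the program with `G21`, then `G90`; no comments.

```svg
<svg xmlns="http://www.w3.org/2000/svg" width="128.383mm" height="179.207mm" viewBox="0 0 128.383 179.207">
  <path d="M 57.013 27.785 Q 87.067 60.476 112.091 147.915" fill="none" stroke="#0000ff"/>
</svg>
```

G21
G90
G0 X57.013 Y151.422
M3 S338
G01 X68.833 Y136.156 F3499
G01 X80.251 Y116.510
G01 X91.267 Y92.484
G01 X101.880 Y64.078
G01 X112.091 Y31.292
M5

viewBox `0 0 128.383 179.207` with mm width/height → 1 unit = 1 mm. Flip: y_m = 179.207 − y_svg.

**Shape 1** — `<path>` quadratic bezier, stroke `#0000ff` → engrave (S338, F3499). Control points (SVG): P0=(57.013,27.785), P1=(87.067,60.476), P2=(112.091,147.915); sampled at t=k/5. Machine vertices: (57.013,151.422) → (68.833,136.156) → (80.251,116.510) → (91.267,92.484) → (101.880,64.078) → (112.091,31.292). Open path.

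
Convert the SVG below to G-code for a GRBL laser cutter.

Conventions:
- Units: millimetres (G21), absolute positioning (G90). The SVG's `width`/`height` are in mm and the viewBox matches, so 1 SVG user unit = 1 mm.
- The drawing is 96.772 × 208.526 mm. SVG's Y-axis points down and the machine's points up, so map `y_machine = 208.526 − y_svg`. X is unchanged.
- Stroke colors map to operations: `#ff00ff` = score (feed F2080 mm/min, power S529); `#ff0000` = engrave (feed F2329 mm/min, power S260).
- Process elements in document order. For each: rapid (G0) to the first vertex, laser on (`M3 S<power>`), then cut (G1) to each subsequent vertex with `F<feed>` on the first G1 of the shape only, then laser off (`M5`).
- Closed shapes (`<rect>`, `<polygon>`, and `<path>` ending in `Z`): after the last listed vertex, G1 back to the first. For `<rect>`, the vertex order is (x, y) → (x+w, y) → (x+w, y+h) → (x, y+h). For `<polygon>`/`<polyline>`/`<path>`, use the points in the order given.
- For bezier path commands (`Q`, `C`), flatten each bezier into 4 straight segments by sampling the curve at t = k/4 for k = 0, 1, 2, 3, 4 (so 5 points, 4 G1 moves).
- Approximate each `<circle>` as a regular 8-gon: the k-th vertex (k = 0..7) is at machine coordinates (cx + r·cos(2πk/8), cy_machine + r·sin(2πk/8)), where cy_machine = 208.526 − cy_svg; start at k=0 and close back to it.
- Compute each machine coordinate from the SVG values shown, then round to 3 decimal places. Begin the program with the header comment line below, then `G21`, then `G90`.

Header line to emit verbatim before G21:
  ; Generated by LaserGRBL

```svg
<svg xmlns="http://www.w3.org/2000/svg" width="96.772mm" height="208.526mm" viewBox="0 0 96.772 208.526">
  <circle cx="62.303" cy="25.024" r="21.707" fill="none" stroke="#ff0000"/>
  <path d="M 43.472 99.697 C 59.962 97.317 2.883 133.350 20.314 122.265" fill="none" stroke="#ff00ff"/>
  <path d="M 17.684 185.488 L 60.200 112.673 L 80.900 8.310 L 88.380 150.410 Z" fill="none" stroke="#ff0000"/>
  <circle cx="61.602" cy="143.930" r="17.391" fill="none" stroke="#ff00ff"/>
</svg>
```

Since the viewBox matches the mm dimensions, user units are millimetres directly. The only transform is the Y-flip y_m = 208.526 − y_svg.

Shape 1 is a circle drawn with `<circle>`. Its stroke #ff0000 means engrave at S260, F2329. After flipping Y the toolpath is (84.010,183.502) → (77.652,198.851) → (62.303,205.209) → (46.954,198.851) → (40.596,183.502) → (46.954,168.153) → (62.303,161.795) → (77.652,168.153) → (84.010,183.502), returning to the start.

Shape 2 is a cubic bezier drawn with `<path>`. Its stroke #ff00ff means score at S529, F2080. After flipping Y the toolpath is (43.472,108.829) → (44.359,104.748) → (31.540,94.281) → (18.898,85.445) → (20.314,86.261).

Shape 3 is a closed polygon drawn with `<path>`. Its stroke #ff0000 means engrave at S260, F2329. After flipping Y the toolpath is (17.684,23.038) → (60.200,95.853) → (80.900,200.216) → (88.380,58.116) → (17.684,23.038), returning to the start.

Shape 4 is a circle drawn with `<circle>`. Its stroke #ff00ff means score at S529, F2080. After flipping Y the toolpath is (78.993,64.596) → (73.899,76.893) → (61.602,81.987) → (49.305,76.893) → (44.211,64.596) → (49.305,52.299) → (61.602,47.205) → (73.899,52.299) → (78.993,64.596), returning to the start.

; Generated by LaserGRBL
G21
G90
G0 X84.010 Y183.502
M3 S260
G1 X77.652 Y198.851 F2329
G1 X62.303 Y205.209
G1 X46.954 Y198.851
G1 X40.596 Y183.502
G1 X46.954 Y168.153
G1 X62.303 Y161.795
G1 X77.652 Y168.153
G1 X84.010 Y183.502
M5
G0 X43.472 Y108.829
M3 S529
G1 X44.359 Y104.748 F2080
G1 X31.540 Y94.281
G1 X18.898 Y85.445
G1 X20.314 Y86.261
M5
G0 X17.684 Y23.038
M3 S260
G1 X60.200 Y95.853 F2329
G1 X80.900 Y200.216
G1 X88.380 Y58.116
G1 X17.684 Y23.038
M5
G0 X78.993 Y64.596
M3 S529
G1 X73.899 Y76.893 F2080
G1 X61.602 Y81.987
G1 X49.305 Y76.893
G1 X44.211 Y64.596
G1 X49.305 Y52.299
G1 X61.602 Y47.205
G1 X73.899 Y52.299
G1 X78.993 Y64.596
M5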